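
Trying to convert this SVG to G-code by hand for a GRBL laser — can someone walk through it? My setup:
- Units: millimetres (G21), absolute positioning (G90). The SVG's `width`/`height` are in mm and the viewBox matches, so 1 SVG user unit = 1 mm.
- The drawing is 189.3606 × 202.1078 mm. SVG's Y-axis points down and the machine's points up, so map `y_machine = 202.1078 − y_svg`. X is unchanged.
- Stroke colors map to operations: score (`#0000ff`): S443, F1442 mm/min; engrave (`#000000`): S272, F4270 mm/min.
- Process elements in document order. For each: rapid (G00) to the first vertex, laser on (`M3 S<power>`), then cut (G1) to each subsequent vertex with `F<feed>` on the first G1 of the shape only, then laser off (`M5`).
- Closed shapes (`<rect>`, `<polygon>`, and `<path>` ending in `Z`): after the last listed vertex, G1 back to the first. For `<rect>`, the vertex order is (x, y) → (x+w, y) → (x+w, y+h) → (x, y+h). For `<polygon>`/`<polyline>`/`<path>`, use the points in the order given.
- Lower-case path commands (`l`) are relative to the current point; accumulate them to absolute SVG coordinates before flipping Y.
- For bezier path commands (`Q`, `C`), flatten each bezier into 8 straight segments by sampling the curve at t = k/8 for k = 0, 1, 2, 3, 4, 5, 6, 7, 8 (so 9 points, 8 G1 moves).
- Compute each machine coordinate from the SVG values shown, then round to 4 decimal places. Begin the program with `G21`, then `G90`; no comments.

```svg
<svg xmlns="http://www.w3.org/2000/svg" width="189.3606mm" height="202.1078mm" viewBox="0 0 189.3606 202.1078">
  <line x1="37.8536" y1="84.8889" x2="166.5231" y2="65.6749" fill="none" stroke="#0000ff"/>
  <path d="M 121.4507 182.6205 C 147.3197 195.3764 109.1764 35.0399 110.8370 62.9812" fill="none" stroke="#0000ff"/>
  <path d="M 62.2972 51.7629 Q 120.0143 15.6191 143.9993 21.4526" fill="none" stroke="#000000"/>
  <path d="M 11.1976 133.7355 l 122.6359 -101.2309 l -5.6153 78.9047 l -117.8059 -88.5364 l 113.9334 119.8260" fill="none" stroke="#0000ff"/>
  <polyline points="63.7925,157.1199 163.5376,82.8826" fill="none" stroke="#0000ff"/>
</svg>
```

G21
G90
G00 X37.8536 Y117.2189
M3 S443
G1 X166.5231 Y136.4329 F1442
M5
G00 X121.4507 Y19.4873
M3 S443
G1 X128.3538 Y22.1117 F1442
G1 X130.4723 Y36.7288
G1 X129.0228 Y59.1036
G1 X125.2220 Y85.0015
G1 X120.2864 Y110.1875
G1 X115.4327 Y130.4269
G1 X111.8773 Y141.4849
G1 X110.8370 Y139.1266
M5
G00 X62.2972 Y150.3449
M3 S272
G1 X76.1994 Y158.7250 F4270
G1 X89.0475 Y165.7932
G1 X100.8414 Y171.5497
G1 X111.5813 Y175.9944
G1 X121.2670 Y179.1273
G1 X129.8985 Y180.9484
G1 X137.4760 Y181.4577
G1 X143.9993 Y180.6552
M5
G00 X11.1976 Y68.3723
M3 S443
G1 X133.8335 Y169.6032 F1442
G1 X128.2182 Y90.6985
G1 X10.4123 Y179.2349
G1 X124.3457 Y59.4089
M5
G00 X63.7925 Y44.9879
M3 S443
G1 X163.5376 Y119.2252 F1442
M5

Since the viewBox matches the mm dimensions, user units are millimetres directly. The only transform is the Y-flip y_m = 202.1078 − y_svg.

Shape 1 is a line segment drawn with `<line>`. Its stroke #0000ff means score at S443, F1442. After flipping Y the toolpath is (37.8536,117.2189) → (166.5231,136.4329).

Shape 2 is a cubic bezier drawn with `<path>`. Its stroke #0000ff means score at S443, F1442. After flipping Y the toolpath is (121.4507,19.4873) → (128.3538,22.1117) → (130.4723,36.7288) → (129.0228,59.1036) → (125.2220,85.0015) → (120.2864,110.1875) → (115.4327,130.4269) → (111.8773,141.4849) → (110.8370,139.1266).

Shape 3 is a quadratic bezier drawn with `<path>`. Its stroke #000000 means engrave at S272, F4270. After flipping Y the toolpath is (62.2972,150.3449) → (76.1994,158.7250) → (89.0475,165.7932) → (100.8414,171.5497) → (111.5813,175.9944) → (121.2670,179.1273) → (129.8985,180.9484) → (137.4760,181.4577) → (143.9993,180.6552).

Shape 4 is a open polyline drawn with `<path>`. Its stroke #0000ff means score at S443, F1442. After flipping Y the toolpath is (11.1976,68.3723) → (133.8335,169.6032) → (128.2182,90.6985) → (10.4123,179.2349) → (124.3457,59.4089).

Shape 5 is a line segment drawn with `<polyline>`. Its stroke #0000ff means score at S443, F1442. After flipping Y the toolpath is (63.7925,44.9879) → (163.5376,119.2252).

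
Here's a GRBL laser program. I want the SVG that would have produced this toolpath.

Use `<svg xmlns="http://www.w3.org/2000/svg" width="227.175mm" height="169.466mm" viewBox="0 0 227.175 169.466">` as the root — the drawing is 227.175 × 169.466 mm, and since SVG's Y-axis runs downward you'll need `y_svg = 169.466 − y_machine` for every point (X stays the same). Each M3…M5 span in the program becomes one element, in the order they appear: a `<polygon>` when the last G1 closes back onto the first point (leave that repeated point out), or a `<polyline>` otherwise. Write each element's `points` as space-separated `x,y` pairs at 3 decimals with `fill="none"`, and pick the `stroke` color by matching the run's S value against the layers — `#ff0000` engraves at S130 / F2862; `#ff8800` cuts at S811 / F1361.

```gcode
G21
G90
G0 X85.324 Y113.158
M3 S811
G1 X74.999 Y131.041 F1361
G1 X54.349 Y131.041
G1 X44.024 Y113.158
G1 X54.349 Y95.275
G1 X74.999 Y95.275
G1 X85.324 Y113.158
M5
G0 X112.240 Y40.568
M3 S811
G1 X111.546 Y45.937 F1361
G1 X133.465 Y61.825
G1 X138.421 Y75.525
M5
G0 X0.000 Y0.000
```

Machine Y-up, SVG Y-down with viewBox height 169.466, so y_svg = 169.466 − y_machine; X carries over. Every run uses S811, so all elements get stroke `#ff8800` (cut).

Run 1: The run returns to its start, so emit a `<polygon>` with points (Y-flipped): 85.324,56.308 74.999,38.425 54.349,38.425 44.024,56.308 54.349,74.191 74.999,74.191.

Run 2: The run is open, so emit a `<polyline>` with points (Y-flipped): 112.240,128.898 111.546,123.529 133.465,107.641 138.421,93.941.

<svg xmlns="http://www.w3.org/2000/svg" width="227.175mm" height="169.466mm" viewBox="0 0 227.175 169.466">
  <polygon points="85.324,56.308 74.999,38.425 54.349,38.425 44.024,56.308 54.349,74.191 74.999,74.191" fill="none" stroke="#ff8800"/>
  <polyline points="112.240,128.898 111.546,123.529 133.465,107.641 138.421,93.941" fill="none" stroke="#ff8800"/>
</svg>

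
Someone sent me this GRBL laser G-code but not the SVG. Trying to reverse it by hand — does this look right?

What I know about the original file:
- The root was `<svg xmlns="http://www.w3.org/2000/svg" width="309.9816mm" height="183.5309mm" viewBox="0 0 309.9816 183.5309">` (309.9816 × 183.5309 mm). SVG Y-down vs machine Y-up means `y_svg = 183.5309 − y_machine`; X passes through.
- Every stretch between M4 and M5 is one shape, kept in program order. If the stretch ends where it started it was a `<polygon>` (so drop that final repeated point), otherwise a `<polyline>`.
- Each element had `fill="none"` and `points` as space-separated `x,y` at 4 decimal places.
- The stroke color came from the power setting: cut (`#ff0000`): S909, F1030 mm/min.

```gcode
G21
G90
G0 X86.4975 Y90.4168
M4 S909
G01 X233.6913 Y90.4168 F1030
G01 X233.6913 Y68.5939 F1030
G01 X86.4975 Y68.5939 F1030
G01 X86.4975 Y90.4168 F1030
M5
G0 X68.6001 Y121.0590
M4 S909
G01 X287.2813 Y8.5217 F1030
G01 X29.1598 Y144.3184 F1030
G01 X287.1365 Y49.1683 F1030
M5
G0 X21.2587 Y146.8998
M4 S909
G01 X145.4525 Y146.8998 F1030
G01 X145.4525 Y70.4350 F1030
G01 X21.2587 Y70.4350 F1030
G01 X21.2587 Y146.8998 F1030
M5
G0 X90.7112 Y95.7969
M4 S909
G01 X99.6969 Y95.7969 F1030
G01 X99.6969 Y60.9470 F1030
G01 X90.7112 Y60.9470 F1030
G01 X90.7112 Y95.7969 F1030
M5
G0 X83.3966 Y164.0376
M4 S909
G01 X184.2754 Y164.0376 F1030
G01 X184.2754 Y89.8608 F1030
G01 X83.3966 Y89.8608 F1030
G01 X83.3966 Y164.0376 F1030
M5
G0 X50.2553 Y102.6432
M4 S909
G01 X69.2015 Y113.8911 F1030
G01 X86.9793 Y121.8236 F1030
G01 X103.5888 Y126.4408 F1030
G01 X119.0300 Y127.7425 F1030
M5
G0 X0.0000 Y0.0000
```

Each laser-on run becomes one SVG element. Flip Y back into SVG space with y_svg = 183.5309 − y_machine. Every run uses S909, so all elements get stroke `#ff0000` (cut).

Run 1: The run returns to its start, so emit a `<polygon>` with points (Y-flipped): 86.4975,93.1141 233.6913,93.1141 233.6913,114.9370 86.4975,114.9370.

Run 2: The run is open, so emit a `<polyline>` with points (Y-flipped): 68.6001,62.4719 287.2813,175.0092 29.1598,39.2125 287.1365,134.3626.

Run 3: The run returns to its start, so emit a `<polygon>` with points (Y-flipped): 21.2587,36.6311 145.4525,36.6311 145.4525,113.0959 21.2587,113.0959.

Run 4: The run returns to its start, so emit a `<polygon>` with points (Y-flipped): 90.7112,87.7340 99.6969,87.7340 99.6969,122.5839 90.7112,122.5839.

Run 5: The run returns to its start, so emit a `<polygon>` with points (Y-flipped): 83.3966,19.4933 184.2754,19.4933 184.2754,93.6701 83.3966,93.6701.

Run 6: The run is open, so emit a `<polyline>` with points (Y-flipped): 50.2553,80.8877 69.2015,69.6398 86.9793,61.7073 103.5888,57.0901 119.0300,55.7884.

<svg xmlns="http://www.w3.org/2000/svg" width="309.9816mm" height="183.5309mm" viewBox="0 0 309.9816 183.5309">
  <polygon points="86.4975,93.1141 233.6913,93.1141 233.6913,114.9370 86.4975,114.9370" fill="none" stroke="#ff0000"/>
  <polyline points="68.6001,62.4719 287.2813,175.0092 29.1598,39.2125 287.1365,134.3626" fill="none" stroke="#ff0000"/>
  <polygon points="21.2587,36.6311 145.4525,36.6311 145.4525,113.0959 21.2587,113.0959" fill="none" stroke="#ff0000"/>
  <polygon points="90.7112,87.7340 99.6969,87.7340 99.6969,122.5839 90.7112,122.5839" fill="none" stroke="#ff0000"/>
  <polygon points="83.3966,19.4933 184.2754,19.4933 184.2754,93.6701 83.3966,93.6701" fill="none" stroke="#ff0000"/>
  <polyline points="50.2553,80.8877 69.2015,69.6398 86.9793,61.7073 103.5888,57.0901 119.0300,55.7884" fill="none" stroke="#ff0000"/>
</svg>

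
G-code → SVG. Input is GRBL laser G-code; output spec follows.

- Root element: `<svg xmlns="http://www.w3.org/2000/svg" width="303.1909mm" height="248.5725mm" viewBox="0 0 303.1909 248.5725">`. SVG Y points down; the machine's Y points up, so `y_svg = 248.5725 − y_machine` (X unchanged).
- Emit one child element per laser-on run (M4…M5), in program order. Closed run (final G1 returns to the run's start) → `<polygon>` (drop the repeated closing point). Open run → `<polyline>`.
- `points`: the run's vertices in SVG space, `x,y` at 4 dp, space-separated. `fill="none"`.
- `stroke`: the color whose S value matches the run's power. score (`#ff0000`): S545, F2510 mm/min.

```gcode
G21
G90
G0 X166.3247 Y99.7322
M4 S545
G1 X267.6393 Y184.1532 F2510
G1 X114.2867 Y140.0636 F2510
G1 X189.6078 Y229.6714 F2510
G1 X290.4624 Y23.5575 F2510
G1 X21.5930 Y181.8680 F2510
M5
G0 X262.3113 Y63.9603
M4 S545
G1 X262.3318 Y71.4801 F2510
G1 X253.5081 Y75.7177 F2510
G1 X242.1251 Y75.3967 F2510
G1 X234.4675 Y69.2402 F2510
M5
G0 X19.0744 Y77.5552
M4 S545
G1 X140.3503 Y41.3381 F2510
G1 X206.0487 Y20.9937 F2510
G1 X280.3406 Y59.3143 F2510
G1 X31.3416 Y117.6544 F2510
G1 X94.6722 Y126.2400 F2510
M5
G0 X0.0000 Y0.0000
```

<svg xmlns="http://www.w3.org/2000/svg" width="303.1909mm" height="248.5725mm" viewBox="0 0 303.1909 248.5725">
  <polyline points="166.3247,148.8403 267.6393,64.4193 114.2867,108.5089 189.6078,18.9011 290.4624,225.0150 21.5930,66.7045" fill="none" stroke="#ff0000"/>
  <polyline points="262.3113,184.6122 262.3318,177.0924 253.5081,172.8548 242.1251,173.1758 234.4675,179.3323" fill="none" stroke="#ff0000"/>
  <polyline points="19.0744,171.0173 140.3503,207.2344 206.0487,227.5788 280.3406,189.2582 31.3416,130.9181 94.6722,122.3325" fill="none" stroke="#ff0000"/>
</svg>

y_svg = 248.5725 − y_m. Every run uses S545, so all elements get stroke `#ff0000` (score).

[1] open run; points: 166.3247,148.8403 267.6393,64.4193 114.2867,108.5089 189.6078,18.9011 290.4624,225.0150 21.5930,66.7045

[2] open run; points: 262.3113,184.6122 262.3318,177.0924 253.5081,172.8548 242.1251,173.1758 234.4675,179.3323

[3] open run; points: 19.0744,171.0173 140.3503,207.2344 206.0487,227.5788 280.3406,189.2582 31.3416,130.9181 94.6722,122.3325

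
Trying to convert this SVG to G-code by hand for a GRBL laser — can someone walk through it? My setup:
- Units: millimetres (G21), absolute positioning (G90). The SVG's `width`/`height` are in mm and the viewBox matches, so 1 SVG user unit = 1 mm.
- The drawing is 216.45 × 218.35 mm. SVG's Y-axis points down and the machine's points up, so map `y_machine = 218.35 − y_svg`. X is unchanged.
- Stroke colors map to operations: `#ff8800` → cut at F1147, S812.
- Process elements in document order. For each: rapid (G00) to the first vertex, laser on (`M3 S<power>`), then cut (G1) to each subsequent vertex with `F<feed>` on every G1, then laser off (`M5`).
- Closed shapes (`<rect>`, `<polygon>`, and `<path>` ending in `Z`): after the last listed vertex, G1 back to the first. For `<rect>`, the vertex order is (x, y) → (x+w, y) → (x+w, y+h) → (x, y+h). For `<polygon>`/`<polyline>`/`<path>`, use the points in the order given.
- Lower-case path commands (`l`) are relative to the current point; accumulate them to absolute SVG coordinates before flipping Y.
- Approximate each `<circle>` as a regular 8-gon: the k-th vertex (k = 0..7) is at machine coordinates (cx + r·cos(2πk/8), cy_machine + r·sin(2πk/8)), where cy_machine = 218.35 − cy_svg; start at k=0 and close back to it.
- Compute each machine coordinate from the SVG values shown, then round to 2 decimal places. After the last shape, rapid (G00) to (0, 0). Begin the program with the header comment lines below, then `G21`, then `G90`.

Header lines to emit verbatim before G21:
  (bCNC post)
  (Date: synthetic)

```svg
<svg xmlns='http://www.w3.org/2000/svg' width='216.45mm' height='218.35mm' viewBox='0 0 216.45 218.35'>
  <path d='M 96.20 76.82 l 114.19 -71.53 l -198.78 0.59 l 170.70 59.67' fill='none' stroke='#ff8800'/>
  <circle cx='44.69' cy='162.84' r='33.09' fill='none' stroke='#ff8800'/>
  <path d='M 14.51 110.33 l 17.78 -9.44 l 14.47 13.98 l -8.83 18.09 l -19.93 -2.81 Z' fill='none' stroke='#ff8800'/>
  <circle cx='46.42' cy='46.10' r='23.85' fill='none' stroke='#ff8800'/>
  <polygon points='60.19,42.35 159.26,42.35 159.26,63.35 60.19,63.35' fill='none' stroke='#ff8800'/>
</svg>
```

viewBox `0 0 216.45 218.35` with mm width/height → 1 unit = 1 mm. Flip: y_m = 218.35 − y_svg.

**Shape 1** — `<path>` open polyline, stroke `#ff8800` → cut (S812, F1147). Machine vertices: (96.20,141.53) → (210.39,213.06) → (11.61,212.47) → (182.31,152.80). Open path.

**Shape 2** — `<circle>` circle, stroke `#ff8800` → cut (S812, F1147). Machine vertices: (77.78,55.51) → (68.09,78.91) → (44.69,88.60) → (21.29,78.91) → (11.60,55.51) → (21.29,32.11) → (44.69,22.42) → (68.09,32.11) → (77.78,55.51). Closed: final G1 returns to the first vertex.

**Shape 3** — `<path>` regular polygon, stroke `#ff8800` → cut (S812, F1147). Machine vertices: (14.51,108.02) → (32.29,117.46) → (46.76,103.48) → (37.93,85.39) → (18.00,88.20) → (14.51,108.02). Closed: final G1 returns to the first vertex.

**Shape 4** — `<circle>` circle, stroke `#ff8800` → cut (S812, F1147). Machine vertices: (70.27,172.25) → (63.28,189.11) → (46.42,196.10) → (29.56,189.11) → (22.57,172.25) → (29.56,155.39) → (46.42,148.40) → (63.28,155.39) → (70.27,172.25). Closed: final G1 returns to the first vertex.

**Shape 5** — `<polygon>` rectangle, stroke `#ff8800` → cut (S812, F1147). Machine vertices: (60.19,176.00) → (159.26,176.00) → (159.26,155.00) → (60.19,155.00) → (60.19,176.00). Closed: final G1 returns to the first vertex.

(bCNC post)
(Date: synthetic)
G21
G90
G00 X96.20 Y141.53
M3 S812
G1 X210.39 Y213.06 F1147
G1 X11.61 Y212.47 F1147
G1 X182.31 Y152.80 F1147
M5
G00 X77.78 Y55.51
M3 S812
G1 X68.09 Y78.91 F1147
G1 X44.69 Y88.60 F1147
G1 X21.29 Y78.91 F1147
G1 X11.60 Y55.51 F1147
G1 X21.29 Y32.11 F1147
G1 X44.69 Y22.42 F1147
G1 X68.09 Y32.11 F1147
G1 X77.78 Y55.51 F1147
M5
G00 X14.51 Y108.02
M3 S812
G1 X32.29 Y117.46 F1147
G1 X46.76 Y103.48 F1147
G1 X37.93 Y85.39 F1147
G1 X18.00 Y88.20 F1147
G1 X14.51 Y108.02 F1147
M5
G00 X70.27 Y172.25
M3 S812
G1 X63.28 Y189.11 F1147
G1 X46.42 Y196.10 F1147
G1 X29.56 Y189.11 F1147
G1 X22.57 Y172.25 F1147
G1 X29.56 Y155.39 F1147
G1 X46.42 Y148.40 F1147
G1 X63.28 Y155.39 F1147
G1 X70.27 Y172.25 F1147
M5
G00 X60.19 Y176.00
M3 S812
G1 X159.26 Y176.00 F1147
G1 X159.26 Y155.00 F1147
G1 X60.19 Y155.00 F1147
G1 X60.19 Y176.00 F1147
M5
G00 X0.00 Y0.00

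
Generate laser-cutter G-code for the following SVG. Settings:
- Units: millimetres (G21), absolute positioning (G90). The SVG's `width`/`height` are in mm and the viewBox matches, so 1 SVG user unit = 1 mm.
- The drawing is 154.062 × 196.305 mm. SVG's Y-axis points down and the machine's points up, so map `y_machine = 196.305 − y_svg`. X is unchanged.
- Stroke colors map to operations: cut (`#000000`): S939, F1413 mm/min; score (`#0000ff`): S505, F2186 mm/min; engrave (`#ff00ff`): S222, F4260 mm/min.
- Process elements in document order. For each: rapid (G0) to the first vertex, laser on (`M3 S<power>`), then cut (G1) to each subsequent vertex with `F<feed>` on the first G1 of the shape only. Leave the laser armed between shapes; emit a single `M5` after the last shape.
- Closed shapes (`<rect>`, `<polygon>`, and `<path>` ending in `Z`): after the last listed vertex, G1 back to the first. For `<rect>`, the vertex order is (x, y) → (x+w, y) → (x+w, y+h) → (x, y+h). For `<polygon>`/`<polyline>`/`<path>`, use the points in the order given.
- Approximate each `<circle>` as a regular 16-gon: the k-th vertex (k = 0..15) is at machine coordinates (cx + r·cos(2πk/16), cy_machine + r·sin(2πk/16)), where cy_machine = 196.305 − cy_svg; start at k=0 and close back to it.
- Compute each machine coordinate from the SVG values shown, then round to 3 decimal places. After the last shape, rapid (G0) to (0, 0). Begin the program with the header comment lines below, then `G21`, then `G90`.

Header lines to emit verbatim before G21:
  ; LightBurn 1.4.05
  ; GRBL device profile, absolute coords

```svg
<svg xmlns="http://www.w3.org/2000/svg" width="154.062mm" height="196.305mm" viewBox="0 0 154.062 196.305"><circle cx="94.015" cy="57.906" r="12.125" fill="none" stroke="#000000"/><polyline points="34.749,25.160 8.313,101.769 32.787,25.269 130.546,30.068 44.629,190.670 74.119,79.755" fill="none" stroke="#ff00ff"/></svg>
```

1 u = 1 mm; y_m = 196.305 − y.

[1] `<circle>` circle, #000000→cut S939 F1413: (106.140,138.399) → (105.217,143.039) → (102.589,146.973) → (98.655,149.601) → (94.015,150.524) → (89.375,149.601) → (85.441,146.973) → (82.813,143.039) → (81.890,138.399) → (82.813,133.759) → (85.441,129.825) → (89.375,127.197) → (94.015,126.274) → (98.655,127.197) → (102.589,129.825) → (105.217,133.759) → (106.140,138.399) (closed)

[2] `<polyline>` open polyline, #ff00ff→engrave S222 F4260: (34.749,171.145) → (8.313,94.536) → (32.787,171.036) → (130.546,166.237) → (44.629,5.635) → (74.119,116.550)

; LightBurn 1.4.05
; GRBL device profile, absolute coords
G21
G90
G0 X106.140 Y138.399
M3 S939
G1 X105.217 Y143.039 F1413
G1 X102.589 Y146.973
G1 X98.655 Y149.601
G1 X94.015 Y150.524
G1 X89.375 Y149.601
G1 X85.441 Y146.973
G1 X82.813 Y143.039
G1 X81.890 Y138.399
G1 X82.813 Y133.759
G1 X85.441 Y129.825
G1 X89.375 Y127.197
G1 X94.015 Y126.274
G1 X98.655 Y127.197
G1 X102.589 Y129.825
G1 X105.217 Y133.759
G1 X106.140 Y138.399
G0 X34.749 Y171.145
M3 S222
G1 X8.313 Y94.536 F4260
G1 X32.787 Y171.036
G1 X130.546 Y166.237
G1 X44.629 Y5.635
G1 X74.119 Y116.550
M5
G0 X0.000 Y0.000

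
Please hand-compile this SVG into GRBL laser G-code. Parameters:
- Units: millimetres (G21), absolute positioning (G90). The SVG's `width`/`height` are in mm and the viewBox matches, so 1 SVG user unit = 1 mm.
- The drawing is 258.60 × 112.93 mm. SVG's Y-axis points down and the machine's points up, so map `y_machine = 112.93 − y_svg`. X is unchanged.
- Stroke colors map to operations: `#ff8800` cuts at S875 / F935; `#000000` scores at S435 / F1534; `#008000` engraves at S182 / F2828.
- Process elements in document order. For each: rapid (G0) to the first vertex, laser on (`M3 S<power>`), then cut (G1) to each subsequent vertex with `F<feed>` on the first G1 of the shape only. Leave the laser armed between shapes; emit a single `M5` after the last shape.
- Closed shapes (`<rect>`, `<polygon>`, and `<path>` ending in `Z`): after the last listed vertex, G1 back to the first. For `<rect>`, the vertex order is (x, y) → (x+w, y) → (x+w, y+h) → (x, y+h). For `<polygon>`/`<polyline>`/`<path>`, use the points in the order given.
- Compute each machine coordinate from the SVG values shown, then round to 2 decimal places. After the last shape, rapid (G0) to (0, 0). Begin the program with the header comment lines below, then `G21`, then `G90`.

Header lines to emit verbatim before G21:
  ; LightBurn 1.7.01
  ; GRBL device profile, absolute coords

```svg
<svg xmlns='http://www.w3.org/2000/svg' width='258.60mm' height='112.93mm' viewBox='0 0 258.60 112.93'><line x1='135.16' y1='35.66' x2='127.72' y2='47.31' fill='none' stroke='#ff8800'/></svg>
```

1 u = 1 mm; y_m = 112.93 − y.

[1] `<line>` line segment, #ff8800→cut S875 F935: (135.16,77.27) → (127.72,65.62)

; LightBurn 1.7.01
; GRBL device profile, absolute coords
G21
G90
G0 X135.16 Y77.27
M3 S875
G1 X127.72 Y65.62 F935
M5
G0 X0.00 Y0.00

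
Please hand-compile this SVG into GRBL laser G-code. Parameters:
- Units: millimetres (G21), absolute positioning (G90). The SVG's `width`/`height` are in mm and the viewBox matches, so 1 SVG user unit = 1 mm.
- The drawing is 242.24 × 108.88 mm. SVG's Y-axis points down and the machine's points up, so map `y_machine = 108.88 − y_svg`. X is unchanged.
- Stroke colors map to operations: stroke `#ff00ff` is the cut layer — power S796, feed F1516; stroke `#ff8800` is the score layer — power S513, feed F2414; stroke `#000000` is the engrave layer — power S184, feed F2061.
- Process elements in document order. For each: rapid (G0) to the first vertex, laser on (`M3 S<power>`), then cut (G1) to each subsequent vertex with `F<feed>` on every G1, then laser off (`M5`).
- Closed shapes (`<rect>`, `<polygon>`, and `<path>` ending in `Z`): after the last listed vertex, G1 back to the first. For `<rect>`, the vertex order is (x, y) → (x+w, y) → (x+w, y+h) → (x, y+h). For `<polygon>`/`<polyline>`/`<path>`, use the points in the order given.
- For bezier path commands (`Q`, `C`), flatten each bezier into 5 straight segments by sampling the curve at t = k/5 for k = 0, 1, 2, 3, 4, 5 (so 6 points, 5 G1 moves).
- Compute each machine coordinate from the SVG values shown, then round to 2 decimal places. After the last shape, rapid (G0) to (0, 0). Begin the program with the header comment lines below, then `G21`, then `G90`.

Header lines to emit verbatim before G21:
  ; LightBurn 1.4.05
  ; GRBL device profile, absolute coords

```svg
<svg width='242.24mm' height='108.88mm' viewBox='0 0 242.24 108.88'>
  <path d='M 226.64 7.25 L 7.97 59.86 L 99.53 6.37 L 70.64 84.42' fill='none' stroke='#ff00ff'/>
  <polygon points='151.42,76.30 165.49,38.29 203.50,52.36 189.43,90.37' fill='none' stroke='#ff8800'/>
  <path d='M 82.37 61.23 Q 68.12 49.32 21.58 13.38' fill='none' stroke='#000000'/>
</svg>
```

Since the viewBox matches the mm dimensions, user units are millimetres directly. The only transform is the Y-flip y_m = 108.88 − y_svg.

Shape 1 is a open polyline drawn with `<path>`. Its stroke #ff00ff means cut at S796, F1516. After flipping Y the toolpath is (226.64,101.63) → (7.97,49.02) → (99.53,102.51) → (70.64,24.46).

Shape 2 is a regular polygon drawn with `<polygon>`. Its stroke #ff8800 means score at S513, F2414. After flipping Y the toolpath is (151.42,32.58) → (165.49,70.59) → (203.50,56.52) → (189.43,18.51) → (151.42,32.58), returning to the start.

Shape 3 is a quadratic bezier drawn with `<path>`. Its stroke #000000 means engrave at S184, F2061. After flipping Y the toolpath is (82.37,47.65) → (75.38,53.38) → (65.80,61.02) → (53.65,70.59) → (38.90,82.09) → (21.58,95.50).

; LightBurn 1.4.05
; GRBL device profile, absolute coords
G21
G90
G0 X226.64 Y101.63
M3 S796
G1 X7.97 Y49.02 F1516
G1 X99.53 Y102.51 F1516
G1 X70.64 Y24.46 F1516
M5
G0 X151.42 Y32.58
M3 S513
G1 X165.49 Y70.59 F2414
G1 X203.50 Y56.52 F2414
G1 X189.43 Y18.51 F2414
G1 X151.42 Y32.58 F2414
M5
G0 X82.37 Y47.65
M3 S184
G1 X75.38 Y53.38 F2061
G1 X65.80 Y61.02 F2061
G1 X53.65 Y70.59 F2061
G1 X38.90 Y82.09 F2061
G1 X21.58 Y95.50 F2061
M5
G0 X0.00 Y0.00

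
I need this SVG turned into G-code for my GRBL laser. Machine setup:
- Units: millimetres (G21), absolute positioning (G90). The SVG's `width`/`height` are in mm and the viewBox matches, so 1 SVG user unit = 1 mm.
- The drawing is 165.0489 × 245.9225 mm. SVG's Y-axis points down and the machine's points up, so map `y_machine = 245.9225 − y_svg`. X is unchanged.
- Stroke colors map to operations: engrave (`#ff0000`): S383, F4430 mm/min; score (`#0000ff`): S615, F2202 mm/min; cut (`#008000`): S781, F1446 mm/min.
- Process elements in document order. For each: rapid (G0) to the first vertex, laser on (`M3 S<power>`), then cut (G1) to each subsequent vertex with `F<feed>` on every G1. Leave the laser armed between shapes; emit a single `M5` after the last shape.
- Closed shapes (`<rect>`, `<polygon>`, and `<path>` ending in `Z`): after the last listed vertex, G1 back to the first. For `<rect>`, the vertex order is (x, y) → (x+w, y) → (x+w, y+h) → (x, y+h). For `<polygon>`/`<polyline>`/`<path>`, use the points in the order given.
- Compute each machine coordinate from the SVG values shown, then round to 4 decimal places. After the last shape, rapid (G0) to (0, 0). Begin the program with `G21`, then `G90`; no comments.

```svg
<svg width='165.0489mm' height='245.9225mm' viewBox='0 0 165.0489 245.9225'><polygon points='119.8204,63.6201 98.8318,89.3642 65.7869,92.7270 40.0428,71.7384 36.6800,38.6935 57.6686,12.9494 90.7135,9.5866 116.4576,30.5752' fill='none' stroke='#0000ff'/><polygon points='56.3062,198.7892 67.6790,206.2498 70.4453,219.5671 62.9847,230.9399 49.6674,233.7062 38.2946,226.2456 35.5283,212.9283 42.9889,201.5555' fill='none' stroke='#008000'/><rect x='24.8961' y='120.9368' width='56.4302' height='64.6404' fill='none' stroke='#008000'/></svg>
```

G21
G90
G0 X119.8204 Y182.3024
M3 S615
G1 X98.8318 Y156.5583 F2202
G1 X65.7869 Y153.1955 F2202
G1 X40.0428 Y174.1841 F2202
G1 X36.6800 Y207.2290 F2202
G1 X57.6686 Y232.9731 F2202
G1 X90.7135 Y236.3359 F2202
G1 X116.4576 Y215.3473 F2202
G1 X119.8204 Y182.3024 F2202
G0 X56.3062 Y47.1333
M3 S781
G1 X67.6790 Y39.6727 F1446
G1 X70.4453 Y26.3554 F1446
G1 X62.9847 Y14.9826 F1446
G1 X49.6674 Y12.2163 F1446
G1 X38.2946 Y19.6769 F1446
G1 X35.5283 Y32.9942 F1446
G1 X42.9889 Y44.3670 F1446
G1 X56.3062 Y47.1333 F1446
G0 X24.8961 Y124.9857
M3 S781
G1 X81.3263 Y124.9857 F1446
G1 X81.3263 Y60.3453 F1446
G1 X24.8961 Y60.3453 F1446
G1 X24.8961 Y124.9857 F1446
M5
G0 X0.0000 Y0.0000

Since the viewBox matches the mm dimensions, user units are millimetres directly. The only transform is the Y-flip y_m = 245.9225 − y_svg.

Shape 1 is a regular polygon drawn with `<polygon>`. Its stroke #0000ff means score at S615, F2202. After flipping Y the toolpath is (119.8204,182.3024) → (98.8318,156.5583) → (65.7869,153.1955) → (40.0428,174.1841) → (36.6800,207.2290) → (57.6686,232.9731) → (90.7135,236.3359) → (116.4576,215.3473) → (119.8204,182.3024), returning to the start.

Shape 2 is a regular polygon drawn with `<polygon>`. Its stroke #008000 means cut at S781, F1446. After flipping Y the toolpath is (56.3062,47.1333) → (67.6790,39.6727) → (70.4453,26.3554) → (62.9847,14.9826) → (49.6674,12.2163) → (38.2946,19.6769) → (35.5283,32.9942) → (42.9889,44.3670) → (56.3062,47.1333), returning to the start.

Shape 3 is a rectangle drawn with `<rect>`. Its stroke #008000 means cut at S781, F1446. After flipping Y the toolpath is (24.8961,124.9857) → (81.3263,124.9857) → (81.3263,60.3453) → (24.8961,60.3453) → (24.8961,124.9857), returning to the start.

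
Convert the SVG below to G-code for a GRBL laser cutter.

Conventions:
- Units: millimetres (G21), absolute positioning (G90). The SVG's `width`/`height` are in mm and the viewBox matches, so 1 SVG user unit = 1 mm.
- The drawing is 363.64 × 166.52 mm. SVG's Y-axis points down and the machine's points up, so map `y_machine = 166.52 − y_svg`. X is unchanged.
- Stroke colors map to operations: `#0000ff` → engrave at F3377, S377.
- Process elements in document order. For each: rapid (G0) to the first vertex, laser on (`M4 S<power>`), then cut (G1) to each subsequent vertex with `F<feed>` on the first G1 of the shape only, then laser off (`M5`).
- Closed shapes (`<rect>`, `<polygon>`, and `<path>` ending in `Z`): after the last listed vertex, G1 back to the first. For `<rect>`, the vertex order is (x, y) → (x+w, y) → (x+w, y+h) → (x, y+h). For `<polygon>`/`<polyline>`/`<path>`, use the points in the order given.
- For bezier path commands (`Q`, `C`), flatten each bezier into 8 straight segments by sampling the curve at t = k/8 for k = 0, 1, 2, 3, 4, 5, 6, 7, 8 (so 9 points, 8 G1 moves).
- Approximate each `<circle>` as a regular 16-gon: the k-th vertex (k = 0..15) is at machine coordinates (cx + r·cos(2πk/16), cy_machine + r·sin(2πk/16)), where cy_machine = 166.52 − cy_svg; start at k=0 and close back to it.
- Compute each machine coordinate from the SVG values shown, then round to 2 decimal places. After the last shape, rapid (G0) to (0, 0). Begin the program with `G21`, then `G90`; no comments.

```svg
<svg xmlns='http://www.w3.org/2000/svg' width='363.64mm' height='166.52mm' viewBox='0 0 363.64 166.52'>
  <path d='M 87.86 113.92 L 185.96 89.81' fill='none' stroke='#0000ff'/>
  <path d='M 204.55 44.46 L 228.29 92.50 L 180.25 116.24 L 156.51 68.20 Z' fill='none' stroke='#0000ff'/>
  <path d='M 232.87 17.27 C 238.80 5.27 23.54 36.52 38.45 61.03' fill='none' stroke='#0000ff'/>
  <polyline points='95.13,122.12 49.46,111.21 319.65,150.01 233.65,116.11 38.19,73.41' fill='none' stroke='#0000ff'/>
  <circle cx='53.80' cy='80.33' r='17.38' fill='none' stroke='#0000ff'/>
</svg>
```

Since the viewBox matches the mm dimensions, user units are millimetres directly. The only transform is the Y-flip y_m = 166.52 − y_svg.

Shape 1 is a line segment drawn with `<path>`. Its stroke #0000ff means engrave at S377, F3377. After flipping Y the toolpath is (87.86,52.60) → (185.96,76.71).

Shape 2 is a regular polygon drawn with `<path>`. Its stroke #0000ff means engrave at S377, F3377. After flipping Y the toolpath is (204.55,122.06) → (228.29,74.02) → (180.25,50.28) → (156.51,98.32) → (204.55,122.06), returning to the start.

Shape 3 is a cubic bezier drawn with `<path>`. Its stroke #0000ff means engrave at S377, F3377. After flipping Y the toolpath is (232.87,149.25) → (225.61,151.82) → (202.90,150.92) → (170.03,147.14) → (132.29,141.06) → (94.98,133.27) → (63.37,124.36) → (42.77,114.90) → (38.45,105.49).

Shape 4 is a open polyline drawn with `<polyline>`. Its stroke #0000ff means engrave at S377, F3377. After flipping Y the toolpath is (95.13,44.40) → (49.46,55.31) → (319.65,16.51) → (233.65,50.41) → (38.19,93.11).

Shape 5 is a circle drawn with `<circle>`. Its stroke #0000ff means engrave at S377, F3377. After flipping Y the toolpath is (71.18,86.19) → (69.86,92.84) → (66.09,98.48) → (60.45,102.25) → (53.80,103.57) → (47.15,102.25) → (41.51,98.48) → (37.74,92.84) → (36.42,86.19) → (37.74,79.54) → (41.51,73.90) → (47.15,70.13) → (53.80,68.81) → (60.45,70.13) → (66.09,73.90) → (69.86,79.54) → (71.18,86.19), returning to the start.

G21
G90
G0 X87.86 Y52.60
M4 S377
G1 X185.96 Y76.71 F3377
M5
G0 X204.55 Y122.06
M4 S377
G1 X228.29 Y74.02 F3377
G1 X180.25 Y50.28
G1 X156.51 Y98.32
G1 X204.55 Y122.06
M5
G0 X232.87 Y149.25
M4 S377
G1 X225.61 Y151.82 F3377
G1 X202.90 Y150.92
G1 X170.03 Y147.14
G1 X132.29 Y141.06
G1 X94.98 Y133.27
G1 X63.37 Y124.36
G1 X42.77 Y114.90
G1 X38.45 Y105.49
M5
G0 X95.13 Y44.40
M4 S377
G1 X49.46 Y55.31 F3377
G1 X319.65 Y16.51
G1 X233.65 Y50.41
G1 X38.19 Y93.11
M5
G0 X71.18 Y86.19
M4 S377
G1 X69.86 Y92.84 F3377
G1 X66.09 Y98.48
G1 X60.45 Y102.25
G1 X53.80 Y103.57
G1 X47.15 Y102.25
G1 X41.51 Y98.48
G1 X37.74 Y92.84
G1 X36.42 Y86.19
G1 X37.74 Y79.54
G1 X41.51 Y73.90
G1 X47.15 Y70.13
G1 X53.80 Y68.81
G1 X60.45 Y70.13
G1 X66.09 Y73.90
G1 X69.86 Y79.54
G1 X71.18 Y86.19
M5
G0 X0.00 Y0.00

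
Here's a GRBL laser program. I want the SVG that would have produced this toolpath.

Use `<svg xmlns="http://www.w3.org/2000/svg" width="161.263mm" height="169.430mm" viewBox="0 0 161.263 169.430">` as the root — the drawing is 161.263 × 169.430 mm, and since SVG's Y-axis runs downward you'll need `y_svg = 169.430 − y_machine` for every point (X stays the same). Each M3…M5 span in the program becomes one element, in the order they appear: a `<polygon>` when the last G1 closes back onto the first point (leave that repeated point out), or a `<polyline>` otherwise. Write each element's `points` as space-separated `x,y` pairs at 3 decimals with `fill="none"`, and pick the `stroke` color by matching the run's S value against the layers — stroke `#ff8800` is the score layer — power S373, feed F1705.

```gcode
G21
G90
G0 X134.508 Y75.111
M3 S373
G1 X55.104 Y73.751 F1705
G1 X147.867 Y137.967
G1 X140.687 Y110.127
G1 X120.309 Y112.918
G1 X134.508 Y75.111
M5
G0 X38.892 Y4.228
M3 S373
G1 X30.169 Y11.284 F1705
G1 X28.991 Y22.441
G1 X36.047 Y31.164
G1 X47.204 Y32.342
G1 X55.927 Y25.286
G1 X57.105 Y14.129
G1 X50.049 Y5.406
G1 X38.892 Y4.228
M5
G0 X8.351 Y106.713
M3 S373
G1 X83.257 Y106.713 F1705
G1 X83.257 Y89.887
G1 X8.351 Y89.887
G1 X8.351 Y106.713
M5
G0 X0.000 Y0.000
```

Each laser-on run becomes one SVG element. Flip Y back into SVG space with y_svg = 169.430 − y_machine. Every run uses S373, so all elements get stroke `#ff8800` (score).

Run 1: The run returns to its start, so emit a `<polygon>` with points (Y-flipped): 134.508,94.319 55.104,95.679 147.867,31.463 140.687,59.303 120.309,56.512.

Run 2: The run returns to its start, so emit a `<polygon>` with points (Y-flipped): 38.892,165.202 30.169,158.146 28.991,146.989 36.047,138.266 47.204,137.088 55.927,144.144 57.105,155.301 50.049,164.024.

Run 3: The run returns to its start, so emit a `<polygon>` with points (Y-flipped): 8.351,62.717 83.257,62.717 83.257,79.543 8.351,79.543.

<svg xmlns="http://www.w3.org/2000/svg" width="161.263mm" height="169.430mm" viewBox="0 0 161.263 169.430">
  <polygon points="134.508,94.319 55.104,95.679 147.867,31.463 140.687,59.303 120.309,56.512" fill="none" stroke="#ff8800"/>
  <polygon points="38.892,165.202 30.169,158.146 28.991,146.989 36.047,138.266 47.204,137.088 55.927,144.144 57.105,155.301 50.049,164.024" fill="none" stroke="#ff8800"/>
  <polygon points="8.351,62.717 83.257,62.717 83.257,79.543 8.351,79.543" fill="none" stroke="#ff8800"/>
</svg>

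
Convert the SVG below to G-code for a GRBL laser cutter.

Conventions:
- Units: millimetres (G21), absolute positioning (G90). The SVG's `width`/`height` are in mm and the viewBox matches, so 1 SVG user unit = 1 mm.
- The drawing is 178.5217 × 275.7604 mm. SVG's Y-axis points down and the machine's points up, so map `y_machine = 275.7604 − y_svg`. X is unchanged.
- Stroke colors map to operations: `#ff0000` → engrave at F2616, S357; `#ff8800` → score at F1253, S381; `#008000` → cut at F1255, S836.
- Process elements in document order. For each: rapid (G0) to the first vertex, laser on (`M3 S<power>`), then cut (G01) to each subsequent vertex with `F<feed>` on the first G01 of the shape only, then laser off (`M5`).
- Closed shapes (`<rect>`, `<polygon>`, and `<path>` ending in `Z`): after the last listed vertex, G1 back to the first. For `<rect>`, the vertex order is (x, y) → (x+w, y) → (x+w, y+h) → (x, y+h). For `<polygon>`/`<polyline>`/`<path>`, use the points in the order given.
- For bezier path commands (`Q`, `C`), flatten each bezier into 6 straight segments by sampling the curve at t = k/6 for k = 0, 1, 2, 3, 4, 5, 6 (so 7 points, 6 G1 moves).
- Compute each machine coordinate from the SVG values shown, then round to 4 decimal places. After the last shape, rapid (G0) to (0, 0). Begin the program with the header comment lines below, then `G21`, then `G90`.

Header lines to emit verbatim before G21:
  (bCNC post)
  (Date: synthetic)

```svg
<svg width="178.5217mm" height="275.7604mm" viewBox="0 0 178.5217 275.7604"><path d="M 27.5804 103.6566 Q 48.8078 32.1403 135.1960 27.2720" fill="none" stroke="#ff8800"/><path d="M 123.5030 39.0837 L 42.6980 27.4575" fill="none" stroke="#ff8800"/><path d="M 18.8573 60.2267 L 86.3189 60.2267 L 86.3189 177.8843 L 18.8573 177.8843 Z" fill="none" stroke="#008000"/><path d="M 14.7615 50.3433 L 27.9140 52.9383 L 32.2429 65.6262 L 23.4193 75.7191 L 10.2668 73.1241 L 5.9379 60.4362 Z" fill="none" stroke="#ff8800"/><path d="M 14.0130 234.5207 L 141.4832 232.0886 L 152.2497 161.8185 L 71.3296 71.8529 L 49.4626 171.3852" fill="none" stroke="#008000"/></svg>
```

(bCNC post)
(Date: synthetic)
G21
G90
G0 X27.5804 Y172.1038
M3 S381
G01 X36.4662 Y194.0912 F1253
G01 X48.9721 Y212.3760
G01 X65.0980 Y226.9581
G01 X84.8440 Y237.8375
G01 X108.2100 Y245.0143
G01 X135.1960 Y248.4884
M5
G0 X123.5030 Y236.6767
M3 S381
G01 X42.6980 Y248.3029 F1253
M5
G0 X18.8573 Y215.5337
M3 S836
G01 X86.3189 Y215.5337 F1255
G01 X86.3189 Y97.8761
G01 X18.8573 Y97.8761
G01 X18.8573 Y215.5337
M5
G0 X14.7615 Y225.4171
M3 S381
G01 X27.9140 Y222.8221 F1253
G01 X32.2429 Y210.1342
G01 X23.4193 Y200.0413
G01 X10.2668 Y202.6363
G01 X5.9379 Y215.3242
G01 X14.7615 Y225.4171
M5
G0 X14.0130 Y41.2397
M3 S836
G01 X141.4832 Y43.6718 F1255
G01 X152.2497 Y113.9419
G01 X71.3296 Y203.9075
G01 X49.4626 Y104.3752
M5
G0 X0.0000 Y0.0000

Since the viewBox matches the mm dimensions, user units are millimetres directly. The only transform is the Y-flip y_m = 275.7604 − y_svg.

Shape 1 is a quadratic bezier drawn with `<path>`. Its stroke #ff8800 means score at S381, F1253. After flipping Y the toolpath is (27.5804,172.1038) → (36.4662,194.0912) → (48.9721,212.3760) → (65.0980,226.9581) → (84.8440,237.8375) → (108.2100,245.0143) → (135.1960,248.4884).

Shape 2 is a line segment drawn with `<path>`. Its stroke #ff8800 means score at S381, F1253. After flipping Y the toolpath is (123.5030,236.6767) → (42.6980,248.3029).

Shape 3 is a rectangle drawn with `<path>`. Its stroke #008000 means cut at S836, F1255. After flipping Y the toolpath is (18.8573,215.5337) → (86.3189,215.5337) → (86.3189,97.8761) → (18.8573,97.8761) → (18.8573,215.5337), returning to the start.

Shape 4 is a regular polygon drawn with `<path>`. Its stroke #ff8800 means score at S381, F1253. After flipping Y the toolpath is (14.7615,225.4171) → (27.9140,222.8221) → (32.2429,210.1342) → (23.4193,200.0413) → (10.2668,202.6363) → (5.9379,215.3242) → (14.7615,225.4171), returning to the start.

Shape 5 is a open polyline drawn with `<path>`. Its stroke #008000 means cut at S836, F1255. After flipping Y the toolpath is (14.0130,41.2397) → (141.4832,43.6718) → (152.2497,113.9419) → (71.3296,203.9075) → (49.4626,104.3752).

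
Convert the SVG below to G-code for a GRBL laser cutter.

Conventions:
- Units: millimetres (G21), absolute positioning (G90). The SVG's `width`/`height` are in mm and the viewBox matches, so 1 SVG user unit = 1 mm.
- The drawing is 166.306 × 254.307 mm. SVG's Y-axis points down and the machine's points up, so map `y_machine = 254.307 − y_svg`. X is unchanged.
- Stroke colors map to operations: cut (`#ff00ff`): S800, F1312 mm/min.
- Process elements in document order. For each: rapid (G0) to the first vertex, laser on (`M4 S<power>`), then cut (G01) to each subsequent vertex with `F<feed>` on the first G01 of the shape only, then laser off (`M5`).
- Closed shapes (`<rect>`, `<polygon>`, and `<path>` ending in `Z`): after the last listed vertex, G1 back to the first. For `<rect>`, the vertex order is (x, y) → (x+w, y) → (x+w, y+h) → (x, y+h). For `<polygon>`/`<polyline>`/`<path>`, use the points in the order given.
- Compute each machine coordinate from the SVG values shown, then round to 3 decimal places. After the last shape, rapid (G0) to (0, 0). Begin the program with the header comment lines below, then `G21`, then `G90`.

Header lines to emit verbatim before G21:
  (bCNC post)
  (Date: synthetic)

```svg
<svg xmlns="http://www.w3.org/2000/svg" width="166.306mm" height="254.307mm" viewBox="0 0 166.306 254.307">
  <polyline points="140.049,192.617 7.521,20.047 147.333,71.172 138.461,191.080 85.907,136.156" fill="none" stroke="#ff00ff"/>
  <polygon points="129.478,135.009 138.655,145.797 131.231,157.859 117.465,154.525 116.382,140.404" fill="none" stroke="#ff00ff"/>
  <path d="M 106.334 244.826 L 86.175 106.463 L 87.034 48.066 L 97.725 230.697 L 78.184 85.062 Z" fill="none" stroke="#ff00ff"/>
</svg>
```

1 u = 1 mm; y_m = 254.307 − y.

[1] `<polyline>` open polyline, #ff00ff→cut S800 F1312: (140.049,61.690) → (7.521,234.260) → (147.333,183.135) → (138.461,63.227) → (85.907,118.151)

[2] `<polygon>` regular polygon, #ff00ff→cut S800 F1312: (129.478,119.298) → (138.655,108.510) → (131.231,96.448) → (117.465,99.782) → (116.382,113.903) → (129.478,119.298) (closed)

[3] `<path>` closed polygon, #ff00ff→cut S800 F1312: (106.334,9.481) → (86.175,147.844) → (87.034,206.241) → (97.725,23.610) → (78.184,169.245) → (106.334,9.481) (closed)

(bCNC post)
(Date: synthetic)
G21
G90
G0 X140.049 Y61.690
M4 S800
G01 X7.521 Y234.260 F1312
G01 X147.333 Y183.135
G01 X138.461 Y63.227
G01 X85.907 Y118.151
M5
G0 X129.478 Y119.298
M4 S800
G01 X138.655 Y108.510 F1312
G01 X131.231 Y96.448
G01 X117.465 Y99.782
G01 X116.382 Y113.903
G01 X129.478 Y119.298
M5
G0 X106.334 Y9.481
M4 S800
G01 X86.175 Y147.844 F1312
G01 X87.034 Y206.241
G01 X97.725 Y23.610
G01 X78.184 Y169.245
G01 X106.334 Y9.481
M5
G0 X0.000 Y0.000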